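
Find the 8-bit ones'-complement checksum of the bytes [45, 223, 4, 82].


Sum = 354 mod 256 = 98
Complement = 157

157


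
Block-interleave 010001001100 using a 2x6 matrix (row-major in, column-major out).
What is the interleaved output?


Matrix:
  010001
  001100
Read columns: 001001010010

001001010010


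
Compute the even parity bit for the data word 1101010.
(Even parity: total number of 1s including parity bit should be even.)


Number of 1s in data: 4
Parity bit: 0

0


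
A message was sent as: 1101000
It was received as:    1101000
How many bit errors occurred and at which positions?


XOR: 0000000

0 errors (received matches sent)


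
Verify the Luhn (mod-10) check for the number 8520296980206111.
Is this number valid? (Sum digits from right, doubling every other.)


Luhn sum = 59
59 mod 10 = 9

Invalid (Luhn sum mod 10 = 9)


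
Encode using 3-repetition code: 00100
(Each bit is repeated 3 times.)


Each bit -> 3 copies

000000111000000


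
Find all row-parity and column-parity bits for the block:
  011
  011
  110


Row parities: 000
Column parities: 110

Row P: 000, Col P: 110, Corner: 0


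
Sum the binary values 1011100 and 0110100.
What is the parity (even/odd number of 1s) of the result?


1011100 = 92
0110100 = 52
Sum = 144 = 10010000
1s count = 2

even parity (2 ones in 10010000)


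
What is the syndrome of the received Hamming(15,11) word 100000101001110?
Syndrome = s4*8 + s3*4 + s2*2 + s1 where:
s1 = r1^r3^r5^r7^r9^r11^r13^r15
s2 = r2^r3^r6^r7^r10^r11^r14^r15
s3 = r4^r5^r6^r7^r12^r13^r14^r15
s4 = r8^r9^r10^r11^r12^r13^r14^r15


s1=0, s2=0, s3=0, s4=0

Syndrome = 0 (no error)


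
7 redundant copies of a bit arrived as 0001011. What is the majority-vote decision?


Ones: 3 out of 7
Threshold: 4

0 (3/7 voted 1)


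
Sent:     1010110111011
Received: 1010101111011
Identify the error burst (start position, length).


XOR: 0000011000000

Burst at position 5, length 2


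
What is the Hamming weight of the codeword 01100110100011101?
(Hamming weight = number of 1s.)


Counting 1s in 01100110100011101

9


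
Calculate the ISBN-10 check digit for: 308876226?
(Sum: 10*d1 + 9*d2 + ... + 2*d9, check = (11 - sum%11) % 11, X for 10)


Weighted sum: 248
248 mod 11 = 6

Check digit: 5


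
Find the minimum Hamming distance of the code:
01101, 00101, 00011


Comparing all pairs, minimum distance: 1
Can detect 0 errors, correct 0 errors

1


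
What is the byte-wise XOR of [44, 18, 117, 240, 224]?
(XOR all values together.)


XOR chain: 44 ^ 18 ^ 117 ^ 240 ^ 224 = 91

91


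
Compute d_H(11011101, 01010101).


XOR: 10001000
Count of 1s: 2

2


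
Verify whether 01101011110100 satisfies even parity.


Number of 1s: 8

Yes, parity is correct (8 ones)


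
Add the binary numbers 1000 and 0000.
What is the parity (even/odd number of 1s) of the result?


1000 = 8
0000 = 0
Sum = 8 = 1000
1s count = 1

odd parity (1 ones in 1000)


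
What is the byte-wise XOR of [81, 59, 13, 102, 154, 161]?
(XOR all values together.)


XOR chain: 81 ^ 59 ^ 13 ^ 102 ^ 154 ^ 161 = 58

58


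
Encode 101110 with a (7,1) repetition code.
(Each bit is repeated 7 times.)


Each bit -> 7 copies

111111100000001111111111111111111110000000


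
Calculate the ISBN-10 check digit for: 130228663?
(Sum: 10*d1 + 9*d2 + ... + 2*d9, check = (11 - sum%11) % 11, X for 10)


Weighted sum: 151
151 mod 11 = 8

Check digit: 3


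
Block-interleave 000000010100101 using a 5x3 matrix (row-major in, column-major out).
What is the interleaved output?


Matrix:
  000
  000
  010
  100
  101
Read columns: 000110010000001

000110010000001


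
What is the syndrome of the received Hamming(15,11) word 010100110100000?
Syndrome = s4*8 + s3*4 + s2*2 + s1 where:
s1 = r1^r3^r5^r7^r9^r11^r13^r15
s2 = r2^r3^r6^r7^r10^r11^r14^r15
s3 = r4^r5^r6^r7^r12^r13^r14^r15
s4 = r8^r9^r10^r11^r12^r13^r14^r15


s1=1, s2=1, s3=0, s4=0

Syndrome = 3 (error at position 3)


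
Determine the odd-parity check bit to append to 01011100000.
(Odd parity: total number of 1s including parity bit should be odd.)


Number of 1s in data: 4
Parity bit: 1

1


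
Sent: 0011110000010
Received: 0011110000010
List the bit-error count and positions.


XOR: 0000000000000

0 errors (received matches sent)


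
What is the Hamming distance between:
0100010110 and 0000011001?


XOR: 0100001111
Count of 1s: 5

5


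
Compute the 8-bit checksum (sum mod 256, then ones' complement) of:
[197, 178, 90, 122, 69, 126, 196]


Sum = 978 mod 256 = 210
Complement = 45

45


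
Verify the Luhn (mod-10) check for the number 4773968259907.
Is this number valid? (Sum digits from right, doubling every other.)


Luhn sum = 76
76 mod 10 = 6

Invalid (Luhn sum mod 10 = 6)


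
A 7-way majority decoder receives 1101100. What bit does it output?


Ones: 4 out of 7
Threshold: 4

1 (4/7 voted 1)


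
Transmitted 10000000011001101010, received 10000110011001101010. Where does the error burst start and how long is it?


XOR: 00000110000000000000

Burst at position 5, length 2


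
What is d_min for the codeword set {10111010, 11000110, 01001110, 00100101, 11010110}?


Comparing all pairs, minimum distance: 1
Can detect 0 errors, correct 0 errors

1


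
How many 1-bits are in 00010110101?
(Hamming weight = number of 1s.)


Counting 1s in 00010110101

5


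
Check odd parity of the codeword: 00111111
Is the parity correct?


Number of 1s: 6

No, parity error (6 ones)


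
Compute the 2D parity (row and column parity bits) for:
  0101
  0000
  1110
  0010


Row parities: 0011
Column parities: 1001

Row P: 0011, Col P: 1001, Corner: 0


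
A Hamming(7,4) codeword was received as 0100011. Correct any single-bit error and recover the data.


Syndrome = 3: error at position 3

Data: 1011 (corrected bit 3)


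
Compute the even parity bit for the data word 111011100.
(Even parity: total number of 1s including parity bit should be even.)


Number of 1s in data: 6
Parity bit: 0

0


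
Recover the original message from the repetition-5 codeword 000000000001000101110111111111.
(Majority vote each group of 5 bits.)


Groups: 00000, 00000, 01000, 10111, 01111, 11111
Majority votes: 000111

000111


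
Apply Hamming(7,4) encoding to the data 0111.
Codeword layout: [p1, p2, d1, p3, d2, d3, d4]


Parity bits: p1=0, p2=0, p3=1

0001111


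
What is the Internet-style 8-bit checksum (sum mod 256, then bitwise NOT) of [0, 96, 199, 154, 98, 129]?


Sum = 676 mod 256 = 164
Complement = 91

91


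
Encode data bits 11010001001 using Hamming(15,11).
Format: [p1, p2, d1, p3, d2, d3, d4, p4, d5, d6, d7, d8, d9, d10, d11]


Parity bits: p1=0, p2=1, p3=0, p4=0

011010100001001


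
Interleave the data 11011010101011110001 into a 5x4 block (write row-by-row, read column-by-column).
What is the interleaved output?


Matrix:
  1101
  1010
  1010
  1111
  0001
Read columns: 11110100100111010011

11110100100111010011


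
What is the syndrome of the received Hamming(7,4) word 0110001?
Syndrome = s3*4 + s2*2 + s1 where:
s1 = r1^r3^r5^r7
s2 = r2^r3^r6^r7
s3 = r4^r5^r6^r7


s1=0, s2=1, s3=1

Syndrome = 6 (error at position 6)


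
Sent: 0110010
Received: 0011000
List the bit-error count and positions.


XOR: 0101010

3 error(s) at position(s): 1, 3, 5


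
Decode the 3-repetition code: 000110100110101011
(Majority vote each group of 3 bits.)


Groups: 000, 110, 100, 110, 101, 011
Majority votes: 010111

010111


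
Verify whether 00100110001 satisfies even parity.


Number of 1s: 4

Yes, parity is correct (4 ones)


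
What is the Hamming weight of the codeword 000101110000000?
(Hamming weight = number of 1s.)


Counting 1s in 000101110000000

4


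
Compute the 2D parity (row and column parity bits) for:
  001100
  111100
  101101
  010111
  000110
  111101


Row parities: 000001
Column parities: 110001

Row P: 000001, Col P: 110001, Corner: 1


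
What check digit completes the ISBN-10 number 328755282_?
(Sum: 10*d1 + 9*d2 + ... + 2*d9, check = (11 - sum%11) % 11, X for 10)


Weighted sum: 252
252 mod 11 = 10

Check digit: 1


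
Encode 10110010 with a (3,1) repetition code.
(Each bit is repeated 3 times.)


Each bit -> 3 copies

111000111111000000111000


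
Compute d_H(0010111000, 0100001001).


XOR: 0110110001
Count of 1s: 5

5


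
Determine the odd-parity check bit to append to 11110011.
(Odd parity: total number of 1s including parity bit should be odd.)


Number of 1s in data: 6
Parity bit: 1

1


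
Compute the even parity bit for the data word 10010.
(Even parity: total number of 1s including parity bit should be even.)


Number of 1s in data: 2
Parity bit: 0

0


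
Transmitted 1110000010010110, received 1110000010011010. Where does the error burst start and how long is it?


XOR: 0000000000001100

Burst at position 12, length 2


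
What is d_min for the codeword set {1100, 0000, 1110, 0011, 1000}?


Comparing all pairs, minimum distance: 1
Can detect 0 errors, correct 0 errors

1


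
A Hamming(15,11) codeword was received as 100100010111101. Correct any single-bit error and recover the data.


Syndrome = 2: error at position 2

Data: 00000111101 (corrected bit 2)


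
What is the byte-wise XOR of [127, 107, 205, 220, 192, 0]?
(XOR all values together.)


XOR chain: 127 ^ 107 ^ 205 ^ 220 ^ 192 ^ 0 = 197

197


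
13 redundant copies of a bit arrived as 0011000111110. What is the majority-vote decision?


Ones: 7 out of 13
Threshold: 7

1 (7/13 voted 1)


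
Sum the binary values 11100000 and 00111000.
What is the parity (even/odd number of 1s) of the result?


11100000 = 224
00111000 = 56
Sum = 280 = 100011000
1s count = 3

odd parity (3 ones in 100011000)


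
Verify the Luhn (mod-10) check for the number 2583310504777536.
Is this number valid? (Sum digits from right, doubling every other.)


Luhn sum = 69
69 mod 10 = 9

Invalid (Luhn sum mod 10 = 9)


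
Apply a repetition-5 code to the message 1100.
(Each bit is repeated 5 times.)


Each bit -> 5 copies

11111111110000000000


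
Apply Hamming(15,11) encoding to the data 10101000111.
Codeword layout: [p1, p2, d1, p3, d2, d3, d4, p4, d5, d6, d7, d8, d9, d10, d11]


Parity bits: p1=0, p2=0, p3=0, p4=0

001001001000111


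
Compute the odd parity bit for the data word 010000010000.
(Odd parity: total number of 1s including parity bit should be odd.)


Number of 1s in data: 2
Parity bit: 1

1


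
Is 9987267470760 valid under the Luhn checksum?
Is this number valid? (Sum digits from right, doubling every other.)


Luhn sum = 68
68 mod 10 = 8

Invalid (Luhn sum mod 10 = 8)


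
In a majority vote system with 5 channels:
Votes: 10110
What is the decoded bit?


Ones: 3 out of 5
Threshold: 3

1 (3/5 voted 1)


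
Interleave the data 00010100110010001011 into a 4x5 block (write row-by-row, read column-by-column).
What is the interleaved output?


Matrix:
  00010
  10011
  00100
  01011
Read columns: 01000001001011010101

01000001001011010101


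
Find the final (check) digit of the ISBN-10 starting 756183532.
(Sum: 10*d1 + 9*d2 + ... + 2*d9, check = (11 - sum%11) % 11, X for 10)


Weighted sum: 266
266 mod 11 = 2

Check digit: 9


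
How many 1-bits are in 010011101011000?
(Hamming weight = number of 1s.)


Counting 1s in 010011101011000

7


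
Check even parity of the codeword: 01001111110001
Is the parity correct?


Number of 1s: 8

Yes, parity is correct (8 ones)


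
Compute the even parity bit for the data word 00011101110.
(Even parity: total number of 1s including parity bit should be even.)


Number of 1s in data: 6
Parity bit: 0

0


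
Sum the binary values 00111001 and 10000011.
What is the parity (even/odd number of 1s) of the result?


00111001 = 57
10000011 = 131
Sum = 188 = 10111100
1s count = 5

odd parity (5 ones in 10111100)


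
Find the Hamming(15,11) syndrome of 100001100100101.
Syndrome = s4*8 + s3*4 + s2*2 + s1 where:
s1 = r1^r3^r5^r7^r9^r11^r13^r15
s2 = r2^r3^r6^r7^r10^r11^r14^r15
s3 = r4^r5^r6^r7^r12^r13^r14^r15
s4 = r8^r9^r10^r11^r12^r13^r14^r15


s1=0, s2=0, s3=0, s4=1

Syndrome = 8 (error at position 8)


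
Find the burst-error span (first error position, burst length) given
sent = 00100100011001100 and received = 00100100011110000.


XOR: 00000000000111100

Burst at position 11, length 4


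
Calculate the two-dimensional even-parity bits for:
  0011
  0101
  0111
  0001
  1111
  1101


Row parities: 001101
Column parities: 0010

Row P: 001101, Col P: 0010, Corner: 1


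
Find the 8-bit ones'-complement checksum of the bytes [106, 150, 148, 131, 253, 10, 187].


Sum = 985 mod 256 = 217
Complement = 38

38


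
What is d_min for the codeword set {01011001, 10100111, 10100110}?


Comparing all pairs, minimum distance: 1
Can detect 0 errors, correct 0 errors

1


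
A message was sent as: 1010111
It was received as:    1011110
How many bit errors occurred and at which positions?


XOR: 0001001

2 error(s) at position(s): 3, 6


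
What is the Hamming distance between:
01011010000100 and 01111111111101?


XOR: 00100101111001
Count of 1s: 7

7


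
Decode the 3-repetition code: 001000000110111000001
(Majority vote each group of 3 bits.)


Groups: 001, 000, 000, 110, 111, 000, 001
Majority votes: 0001100

0001100


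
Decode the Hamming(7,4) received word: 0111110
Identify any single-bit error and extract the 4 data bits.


Syndrome = 6: error at position 6

Data: 1100 (corrected bit 6)


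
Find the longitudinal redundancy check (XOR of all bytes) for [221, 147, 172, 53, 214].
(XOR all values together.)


XOR chain: 221 ^ 147 ^ 172 ^ 53 ^ 214 = 1

1


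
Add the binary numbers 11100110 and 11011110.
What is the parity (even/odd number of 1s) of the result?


11100110 = 230
11011110 = 222
Sum = 452 = 111000100
1s count = 4

even parity (4 ones in 111000100)


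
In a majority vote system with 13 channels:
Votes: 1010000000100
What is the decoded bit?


Ones: 3 out of 13
Threshold: 7

0 (3/13 voted 1)


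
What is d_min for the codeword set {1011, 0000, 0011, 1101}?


Comparing all pairs, minimum distance: 1
Can detect 0 errors, correct 0 errors

1


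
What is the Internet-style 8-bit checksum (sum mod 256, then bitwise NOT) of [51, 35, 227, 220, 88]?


Sum = 621 mod 256 = 109
Complement = 146

146


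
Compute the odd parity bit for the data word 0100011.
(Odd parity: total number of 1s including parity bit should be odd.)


Number of 1s in data: 3
Parity bit: 0

0


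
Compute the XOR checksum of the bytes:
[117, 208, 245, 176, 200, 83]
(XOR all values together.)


XOR chain: 117 ^ 208 ^ 245 ^ 176 ^ 200 ^ 83 = 123

123


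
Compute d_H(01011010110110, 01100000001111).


XOR: 00111010111001
Count of 1s: 8

8


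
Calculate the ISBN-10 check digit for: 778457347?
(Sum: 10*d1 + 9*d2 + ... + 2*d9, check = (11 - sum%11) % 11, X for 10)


Weighted sum: 328
328 mod 11 = 9

Check digit: 2


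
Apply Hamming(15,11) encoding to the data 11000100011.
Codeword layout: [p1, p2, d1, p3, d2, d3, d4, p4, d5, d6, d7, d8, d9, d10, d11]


Parity bits: p1=1, p2=0, p3=1, p4=1

101110010100011


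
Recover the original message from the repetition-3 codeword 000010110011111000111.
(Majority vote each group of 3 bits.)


Groups: 000, 010, 110, 011, 111, 000, 111
Majority votes: 0011101

0011101


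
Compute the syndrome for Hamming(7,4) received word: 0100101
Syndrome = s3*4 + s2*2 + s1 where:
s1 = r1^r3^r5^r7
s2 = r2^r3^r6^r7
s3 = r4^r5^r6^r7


s1=0, s2=0, s3=0

Syndrome = 0 (no error)


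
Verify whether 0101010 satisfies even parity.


Number of 1s: 3

No, parity error (3 ones)


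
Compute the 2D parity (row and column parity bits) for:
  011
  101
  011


Row parities: 000
Column parities: 101

Row P: 000, Col P: 101, Corner: 0


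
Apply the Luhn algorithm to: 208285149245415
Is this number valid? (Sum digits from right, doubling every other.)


Luhn sum = 61
61 mod 10 = 1

Invalid (Luhn sum mod 10 = 1)


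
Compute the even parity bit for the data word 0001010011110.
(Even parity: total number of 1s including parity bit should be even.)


Number of 1s in data: 6
Parity bit: 0

0


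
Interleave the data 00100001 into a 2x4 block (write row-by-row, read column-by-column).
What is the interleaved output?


Matrix:
  0010
  0001
Read columns: 00001001

00001001


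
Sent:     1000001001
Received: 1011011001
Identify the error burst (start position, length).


XOR: 0011010000

Burst at position 2, length 4


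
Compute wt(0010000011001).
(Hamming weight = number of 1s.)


Counting 1s in 0010000011001

4


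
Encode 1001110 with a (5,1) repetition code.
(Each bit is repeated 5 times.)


Each bit -> 5 copies

11111000000000011111111111111100000


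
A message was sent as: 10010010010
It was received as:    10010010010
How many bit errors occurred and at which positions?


XOR: 00000000000

0 errors (received matches sent)


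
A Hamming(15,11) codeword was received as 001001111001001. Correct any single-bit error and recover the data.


Syndrome = 0: no error detected

Data: 10111001001 (no errors)


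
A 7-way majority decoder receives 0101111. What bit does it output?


Ones: 5 out of 7
Threshold: 4

1 (5/7 voted 1)


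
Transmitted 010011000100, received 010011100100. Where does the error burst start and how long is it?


XOR: 000000100000

Burst at position 6, length 1


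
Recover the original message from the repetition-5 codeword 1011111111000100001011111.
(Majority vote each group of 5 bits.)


Groups: 10111, 11111, 00010, 00010, 11111
Majority votes: 11001

11001


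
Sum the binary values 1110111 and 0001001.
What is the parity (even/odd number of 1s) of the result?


1110111 = 119
0001001 = 9
Sum = 128 = 10000000
1s count = 1

odd parity (1 ones in 10000000)


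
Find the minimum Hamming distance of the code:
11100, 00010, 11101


Comparing all pairs, minimum distance: 1
Can detect 0 errors, correct 0 errors

1


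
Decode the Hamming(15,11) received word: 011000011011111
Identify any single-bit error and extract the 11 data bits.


Syndrome = 11: error at position 11

Data: 10001001111 (corrected bit 11)


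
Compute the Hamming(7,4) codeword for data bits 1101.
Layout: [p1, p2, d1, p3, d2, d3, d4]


Parity bits: p1=1, p2=0, p3=0

1010101


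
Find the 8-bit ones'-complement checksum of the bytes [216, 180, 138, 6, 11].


Sum = 551 mod 256 = 39
Complement = 216

216


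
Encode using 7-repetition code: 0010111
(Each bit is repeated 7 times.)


Each bit -> 7 copies

0000000000000011111110000000111111111111111111111


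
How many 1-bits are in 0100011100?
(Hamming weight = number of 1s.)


Counting 1s in 0100011100

4


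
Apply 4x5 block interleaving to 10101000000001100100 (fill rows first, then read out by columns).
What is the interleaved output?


Matrix:
  10101
  00000
  00011
  00100
Read columns: 10000000100100101010

10000000100100101010


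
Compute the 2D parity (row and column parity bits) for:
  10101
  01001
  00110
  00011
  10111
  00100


Row parities: 100001
Column parities: 01010

Row P: 100001, Col P: 01010, Corner: 0


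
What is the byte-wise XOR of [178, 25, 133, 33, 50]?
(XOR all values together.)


XOR chain: 178 ^ 25 ^ 133 ^ 33 ^ 50 = 61

61


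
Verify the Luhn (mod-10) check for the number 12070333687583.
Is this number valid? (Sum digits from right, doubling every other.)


Luhn sum = 54
54 mod 10 = 4

Invalid (Luhn sum mod 10 = 4)


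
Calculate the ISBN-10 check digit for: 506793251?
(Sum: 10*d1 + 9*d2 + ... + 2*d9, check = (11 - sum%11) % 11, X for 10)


Weighted sum: 241
241 mod 11 = 10

Check digit: 1


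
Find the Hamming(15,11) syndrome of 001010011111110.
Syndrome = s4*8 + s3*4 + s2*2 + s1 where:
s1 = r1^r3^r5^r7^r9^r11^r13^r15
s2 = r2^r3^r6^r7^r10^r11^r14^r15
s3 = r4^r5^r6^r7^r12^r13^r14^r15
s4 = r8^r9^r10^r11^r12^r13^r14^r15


s1=1, s2=0, s3=0, s4=1

Syndrome = 9 (error at position 9)


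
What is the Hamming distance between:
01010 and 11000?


XOR: 10010
Count of 1s: 2

2


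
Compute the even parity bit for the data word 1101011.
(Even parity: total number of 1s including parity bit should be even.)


Number of 1s in data: 5
Parity bit: 1

1


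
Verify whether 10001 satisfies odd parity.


Number of 1s: 2

No, parity error (2 ones)


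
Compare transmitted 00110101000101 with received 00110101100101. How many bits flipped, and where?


XOR: 00000000100000

1 error(s) at position(s): 8


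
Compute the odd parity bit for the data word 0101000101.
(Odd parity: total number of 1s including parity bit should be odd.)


Number of 1s in data: 4
Parity bit: 1

1


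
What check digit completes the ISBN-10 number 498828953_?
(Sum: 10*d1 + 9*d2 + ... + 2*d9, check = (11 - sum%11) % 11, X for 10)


Weighted sum: 350
350 mod 11 = 9

Check digit: 2


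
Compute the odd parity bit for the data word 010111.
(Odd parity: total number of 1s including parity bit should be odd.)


Number of 1s in data: 4
Parity bit: 1

1


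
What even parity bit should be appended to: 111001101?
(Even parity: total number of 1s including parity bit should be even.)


Number of 1s in data: 6
Parity bit: 0

0


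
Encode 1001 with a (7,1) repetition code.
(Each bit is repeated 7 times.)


Each bit -> 7 copies

1111111000000000000001111111


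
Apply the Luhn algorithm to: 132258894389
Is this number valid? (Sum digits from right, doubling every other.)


Luhn sum = 63
63 mod 10 = 3

Invalid (Luhn sum mod 10 = 3)


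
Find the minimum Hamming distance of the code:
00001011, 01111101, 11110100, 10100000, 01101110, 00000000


Comparing all pairs, minimum distance: 2
Can detect 1 errors, correct 0 errors

2


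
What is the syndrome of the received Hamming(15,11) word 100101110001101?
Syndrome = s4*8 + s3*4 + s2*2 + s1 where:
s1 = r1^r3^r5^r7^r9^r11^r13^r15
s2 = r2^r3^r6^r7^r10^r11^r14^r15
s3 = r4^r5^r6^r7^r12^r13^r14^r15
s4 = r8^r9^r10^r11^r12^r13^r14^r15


s1=0, s2=1, s3=0, s4=0

Syndrome = 2 (error at position 2)


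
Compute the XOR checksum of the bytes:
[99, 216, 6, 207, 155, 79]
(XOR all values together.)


XOR chain: 99 ^ 216 ^ 6 ^ 207 ^ 155 ^ 79 = 166

166


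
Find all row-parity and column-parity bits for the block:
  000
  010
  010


Row parities: 011
Column parities: 000

Row P: 011, Col P: 000, Corner: 0


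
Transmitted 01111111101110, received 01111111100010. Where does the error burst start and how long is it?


XOR: 00000000001100

Burst at position 10, length 2


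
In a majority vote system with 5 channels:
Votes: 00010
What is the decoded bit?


Ones: 1 out of 5
Threshold: 3

0 (1/5 voted 1)


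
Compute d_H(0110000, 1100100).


XOR: 1010100
Count of 1s: 3

3


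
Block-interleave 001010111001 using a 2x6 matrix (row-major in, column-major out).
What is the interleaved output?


Matrix:
  001010
  111001
Read columns: 010111001001

010111001001


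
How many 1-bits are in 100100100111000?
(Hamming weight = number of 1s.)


Counting 1s in 100100100111000

6


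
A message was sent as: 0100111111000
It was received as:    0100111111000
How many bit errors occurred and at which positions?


XOR: 0000000000000

0 errors (received matches sent)


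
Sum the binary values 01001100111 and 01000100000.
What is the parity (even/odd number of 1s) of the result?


01001100111 = 615
01000100000 = 544
Sum = 1159 = 10010000111
1s count = 5

odd parity (5 ones in 10010000111)


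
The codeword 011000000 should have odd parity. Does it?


Number of 1s: 2

No, parity error (2 ones)


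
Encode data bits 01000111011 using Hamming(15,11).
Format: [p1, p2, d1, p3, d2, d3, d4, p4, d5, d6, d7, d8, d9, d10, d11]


Parity bits: p1=1, p2=0, p3=0, p4=1

100010010111011


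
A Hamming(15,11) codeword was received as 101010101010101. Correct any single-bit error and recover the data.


Syndrome = 0: no error detected

Data: 11011010101 (no errors)


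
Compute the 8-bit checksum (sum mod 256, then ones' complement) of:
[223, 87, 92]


Sum = 402 mod 256 = 146
Complement = 109

109


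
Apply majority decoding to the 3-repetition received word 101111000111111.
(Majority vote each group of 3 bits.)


Groups: 101, 111, 000, 111, 111
Majority votes: 11011

11011


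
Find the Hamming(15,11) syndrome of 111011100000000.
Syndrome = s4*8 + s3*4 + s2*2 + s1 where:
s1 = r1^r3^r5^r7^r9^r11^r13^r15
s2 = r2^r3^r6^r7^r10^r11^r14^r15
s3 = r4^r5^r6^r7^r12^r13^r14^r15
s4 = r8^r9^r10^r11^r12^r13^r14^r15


s1=0, s2=0, s3=1, s4=0

Syndrome = 4 (error at position 4)


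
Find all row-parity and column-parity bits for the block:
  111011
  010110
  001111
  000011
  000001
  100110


Row parities: 110011
Column parities: 000110

Row P: 110011, Col P: 000110, Corner: 0


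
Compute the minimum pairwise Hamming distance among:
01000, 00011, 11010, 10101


Comparing all pairs, minimum distance: 2
Can detect 1 errors, correct 0 errors

2


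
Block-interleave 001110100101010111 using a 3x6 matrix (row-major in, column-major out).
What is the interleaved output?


Matrix:
  001110
  100101
  010111
Read columns: 010001100111101011

010001100111101011


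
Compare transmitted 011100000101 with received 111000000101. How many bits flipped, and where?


XOR: 100100000000

2 error(s) at position(s): 0, 3


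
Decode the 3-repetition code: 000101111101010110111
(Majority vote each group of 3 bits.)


Groups: 000, 101, 111, 101, 010, 110, 111
Majority votes: 0111011

0111011


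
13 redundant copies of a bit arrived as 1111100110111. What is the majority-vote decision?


Ones: 10 out of 13
Threshold: 7

1 (10/13 voted 1)


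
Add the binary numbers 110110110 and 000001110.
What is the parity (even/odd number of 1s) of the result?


110110110 = 438
000001110 = 14
Sum = 452 = 111000100
1s count = 4

even parity (4 ones in 111000100)


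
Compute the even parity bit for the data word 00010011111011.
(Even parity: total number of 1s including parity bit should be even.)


Number of 1s in data: 8
Parity bit: 0

0


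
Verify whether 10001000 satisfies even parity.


Number of 1s: 2

Yes, parity is correct (2 ones)


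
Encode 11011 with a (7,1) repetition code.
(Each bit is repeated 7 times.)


Each bit -> 7 copies

11111111111111000000011111111111111


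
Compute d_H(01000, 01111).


XOR: 00111
Count of 1s: 3

3


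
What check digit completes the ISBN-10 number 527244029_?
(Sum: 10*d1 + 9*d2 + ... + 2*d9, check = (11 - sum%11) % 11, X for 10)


Weighted sum: 206
206 mod 11 = 8

Check digit: 3


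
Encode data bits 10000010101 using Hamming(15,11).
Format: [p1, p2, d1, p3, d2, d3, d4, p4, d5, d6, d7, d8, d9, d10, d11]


Parity bits: p1=0, p2=1, p3=0, p4=1

011000010010101


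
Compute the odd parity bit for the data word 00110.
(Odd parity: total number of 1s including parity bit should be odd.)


Number of 1s in data: 2
Parity bit: 1

1


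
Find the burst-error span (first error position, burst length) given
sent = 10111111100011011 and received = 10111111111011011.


XOR: 00000000011000000

Burst at position 9, length 2


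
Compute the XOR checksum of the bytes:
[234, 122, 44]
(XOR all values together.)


XOR chain: 234 ^ 122 ^ 44 = 188

188


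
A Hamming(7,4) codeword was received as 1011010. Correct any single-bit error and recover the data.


Syndrome = 0: no error detected

Data: 1010 (no errors)


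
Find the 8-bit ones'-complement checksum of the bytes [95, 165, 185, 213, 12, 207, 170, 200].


Sum = 1247 mod 256 = 223
Complement = 32

32


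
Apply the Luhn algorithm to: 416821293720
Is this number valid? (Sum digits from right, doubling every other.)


Luhn sum = 55
55 mod 10 = 5

Invalid (Luhn sum mod 10 = 5)


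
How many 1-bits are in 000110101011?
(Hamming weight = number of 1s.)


Counting 1s in 000110101011

6


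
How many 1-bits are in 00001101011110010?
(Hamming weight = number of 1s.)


Counting 1s in 00001101011110010

8


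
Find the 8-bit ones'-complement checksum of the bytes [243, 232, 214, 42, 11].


Sum = 742 mod 256 = 230
Complement = 25

25


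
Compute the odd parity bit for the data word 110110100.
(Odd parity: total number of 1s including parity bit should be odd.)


Number of 1s in data: 5
Parity bit: 0

0


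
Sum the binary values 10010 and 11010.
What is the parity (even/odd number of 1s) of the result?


10010 = 18
11010 = 26
Sum = 44 = 101100
1s count = 3

odd parity (3 ones in 101100)


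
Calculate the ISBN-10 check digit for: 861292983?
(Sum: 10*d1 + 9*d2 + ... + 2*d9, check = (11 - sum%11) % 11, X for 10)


Weighted sum: 286
286 mod 11 = 0

Check digit: 0


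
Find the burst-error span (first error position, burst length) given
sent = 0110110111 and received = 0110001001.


XOR: 0000111110

Burst at position 4, length 5


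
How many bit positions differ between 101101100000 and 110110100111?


XOR: 011011000111
Count of 1s: 7

7


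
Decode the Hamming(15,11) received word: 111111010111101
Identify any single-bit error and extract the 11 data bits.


Syndrome = 0: no error detected

Data: 11100111101 (no errors)


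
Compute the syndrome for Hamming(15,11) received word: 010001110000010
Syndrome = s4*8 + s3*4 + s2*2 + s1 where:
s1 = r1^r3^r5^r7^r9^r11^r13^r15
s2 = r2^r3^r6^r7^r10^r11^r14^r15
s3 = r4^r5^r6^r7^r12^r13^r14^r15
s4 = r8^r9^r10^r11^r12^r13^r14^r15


s1=1, s2=0, s3=1, s4=0

Syndrome = 5 (error at position 5)


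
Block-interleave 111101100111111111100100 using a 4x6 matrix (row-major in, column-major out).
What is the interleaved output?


Matrix:
  111101
  100111
  111111
  100100
Read columns: 111110101010111101101110

111110101010111101101110


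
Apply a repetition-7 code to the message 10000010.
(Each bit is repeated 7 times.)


Each bit -> 7 copies

11111110000000000000000000000000000000000011111110000000


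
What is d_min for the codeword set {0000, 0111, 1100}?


Comparing all pairs, minimum distance: 2
Can detect 1 errors, correct 0 errors

2


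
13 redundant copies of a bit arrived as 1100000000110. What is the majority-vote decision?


Ones: 4 out of 13
Threshold: 7

0 (4/13 voted 1)


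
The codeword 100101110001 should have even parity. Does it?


Number of 1s: 6

Yes, parity is correct (6 ones)


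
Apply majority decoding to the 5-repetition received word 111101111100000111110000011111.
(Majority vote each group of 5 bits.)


Groups: 11110, 11111, 00000, 11111, 00000, 11111
Majority votes: 110101

110101


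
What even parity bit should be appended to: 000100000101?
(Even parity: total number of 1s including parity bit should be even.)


Number of 1s in data: 3
Parity bit: 1

1


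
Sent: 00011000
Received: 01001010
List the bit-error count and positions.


XOR: 01010010

3 error(s) at position(s): 1, 3, 6


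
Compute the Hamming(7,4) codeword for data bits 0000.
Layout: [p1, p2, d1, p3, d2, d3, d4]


Parity bits: p1=0, p2=0, p3=0

0000000


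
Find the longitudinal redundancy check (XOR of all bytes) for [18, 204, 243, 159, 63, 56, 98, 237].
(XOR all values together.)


XOR chain: 18 ^ 204 ^ 243 ^ 159 ^ 63 ^ 56 ^ 98 ^ 237 = 58

58


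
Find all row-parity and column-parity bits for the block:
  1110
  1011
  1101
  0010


Row parities: 1111
Column parities: 1010

Row P: 1111, Col P: 1010, Corner: 0


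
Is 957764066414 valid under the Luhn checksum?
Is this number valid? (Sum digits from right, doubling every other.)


Luhn sum = 52
52 mod 10 = 2

Invalid (Luhn sum mod 10 = 2)


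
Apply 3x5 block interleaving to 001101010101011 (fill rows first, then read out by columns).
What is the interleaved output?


Matrix:
  00110
  10101
  01011
Read columns: 010001110101011

010001110101011


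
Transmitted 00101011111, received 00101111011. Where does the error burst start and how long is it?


XOR: 00000100100

Burst at position 5, length 4


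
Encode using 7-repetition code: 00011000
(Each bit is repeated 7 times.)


Each bit -> 7 copies

00000000000000000000011111111111111000000000000000000000


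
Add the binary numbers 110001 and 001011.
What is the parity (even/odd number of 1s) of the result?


110001 = 49
001011 = 11
Sum = 60 = 111100
1s count = 4

even parity (4 ones in 111100)


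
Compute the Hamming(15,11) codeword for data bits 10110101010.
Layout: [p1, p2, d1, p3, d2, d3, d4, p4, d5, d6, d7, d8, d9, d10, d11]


Parity bits: p1=0, p2=1, p3=0, p4=1

011001110101010


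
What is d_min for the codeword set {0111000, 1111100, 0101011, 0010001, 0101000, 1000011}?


Comparing all pairs, minimum distance: 1
Can detect 0 errors, correct 0 errors

1


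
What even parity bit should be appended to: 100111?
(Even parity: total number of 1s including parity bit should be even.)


Number of 1s in data: 4
Parity bit: 0

0


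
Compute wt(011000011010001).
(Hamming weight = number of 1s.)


Counting 1s in 011000011010001

6


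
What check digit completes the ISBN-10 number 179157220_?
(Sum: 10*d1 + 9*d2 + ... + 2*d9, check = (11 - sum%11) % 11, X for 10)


Weighted sum: 231
231 mod 11 = 0

Check digit: 0


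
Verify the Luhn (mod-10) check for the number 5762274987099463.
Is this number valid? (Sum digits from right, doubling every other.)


Luhn sum = 83
83 mod 10 = 3

Invalid (Luhn sum mod 10 = 3)


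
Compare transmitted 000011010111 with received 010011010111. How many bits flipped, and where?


XOR: 010000000000

1 error(s) at position(s): 1


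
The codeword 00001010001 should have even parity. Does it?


Number of 1s: 3

No, parity error (3 ones)


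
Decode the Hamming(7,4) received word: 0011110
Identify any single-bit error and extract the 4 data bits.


Syndrome = 4: error at position 4

Data: 1110 (corrected bit 4)


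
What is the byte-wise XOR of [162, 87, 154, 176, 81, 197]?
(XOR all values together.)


XOR chain: 162 ^ 87 ^ 154 ^ 176 ^ 81 ^ 197 = 75

75


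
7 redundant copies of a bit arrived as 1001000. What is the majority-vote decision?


Ones: 2 out of 7
Threshold: 4

0 (2/7 voted 1)


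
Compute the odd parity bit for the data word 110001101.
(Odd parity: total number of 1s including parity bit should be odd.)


Number of 1s in data: 5
Parity bit: 0

0


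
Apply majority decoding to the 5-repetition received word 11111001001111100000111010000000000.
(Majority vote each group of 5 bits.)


Groups: 11111, 00100, 11111, 00000, 11101, 00000, 00000
Majority votes: 1010100

1010100


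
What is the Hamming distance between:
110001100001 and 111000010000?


XOR: 001001110001
Count of 1s: 5

5


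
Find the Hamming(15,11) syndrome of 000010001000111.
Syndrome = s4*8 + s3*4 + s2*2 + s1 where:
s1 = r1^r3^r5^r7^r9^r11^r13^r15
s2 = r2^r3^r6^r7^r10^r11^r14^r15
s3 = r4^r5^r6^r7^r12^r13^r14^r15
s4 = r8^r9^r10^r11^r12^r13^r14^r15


s1=0, s2=0, s3=0, s4=0

Syndrome = 0 (no error)


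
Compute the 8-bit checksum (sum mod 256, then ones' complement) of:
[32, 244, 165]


Sum = 441 mod 256 = 185
Complement = 70

70


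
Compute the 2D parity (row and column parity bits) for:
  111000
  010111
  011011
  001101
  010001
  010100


Row parities: 100100
Column parities: 111100

Row P: 100100, Col P: 111100, Corner: 0


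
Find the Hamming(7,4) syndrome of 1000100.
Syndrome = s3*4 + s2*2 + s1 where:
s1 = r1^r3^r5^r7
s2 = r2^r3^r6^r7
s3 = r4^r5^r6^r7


s1=0, s2=0, s3=1

Syndrome = 4 (error at position 4)


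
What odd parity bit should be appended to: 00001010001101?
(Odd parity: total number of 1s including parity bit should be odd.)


Number of 1s in data: 5
Parity bit: 0

0


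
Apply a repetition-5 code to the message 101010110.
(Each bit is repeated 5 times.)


Each bit -> 5 copies

111110000011111000001111100000111111111100000


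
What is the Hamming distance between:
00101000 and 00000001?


XOR: 00101001
Count of 1s: 3

3


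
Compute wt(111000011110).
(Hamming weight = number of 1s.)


Counting 1s in 111000011110

7


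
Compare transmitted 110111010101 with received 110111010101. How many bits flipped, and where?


XOR: 000000000000

0 errors (received matches sent)


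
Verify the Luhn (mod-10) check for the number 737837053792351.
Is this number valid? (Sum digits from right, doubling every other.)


Luhn sum = 62
62 mod 10 = 2

Invalid (Luhn sum mod 10 = 2)


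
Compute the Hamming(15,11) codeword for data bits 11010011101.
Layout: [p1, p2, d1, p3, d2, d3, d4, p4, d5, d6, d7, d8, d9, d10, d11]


Parity bits: p1=0, p2=0, p3=1, p4=0

001110100011101


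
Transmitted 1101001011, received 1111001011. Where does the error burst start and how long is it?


XOR: 0010000000

Burst at position 2, length 1


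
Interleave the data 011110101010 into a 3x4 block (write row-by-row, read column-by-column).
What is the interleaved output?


Matrix:
  0111
  1010
  1010
Read columns: 011100111100

011100111100


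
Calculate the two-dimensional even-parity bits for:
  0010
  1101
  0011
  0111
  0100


Row parities: 11011
Column parities: 1111

Row P: 11011, Col P: 1111, Corner: 0


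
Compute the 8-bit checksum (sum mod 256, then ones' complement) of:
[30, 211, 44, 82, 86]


Sum = 453 mod 256 = 197
Complement = 58

58


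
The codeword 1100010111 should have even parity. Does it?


Number of 1s: 6

Yes, parity is correct (6 ones)


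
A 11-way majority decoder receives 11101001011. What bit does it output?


Ones: 7 out of 11
Threshold: 6

1 (7/11 voted 1)


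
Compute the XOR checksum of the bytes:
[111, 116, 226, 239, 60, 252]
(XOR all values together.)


XOR chain: 111 ^ 116 ^ 226 ^ 239 ^ 60 ^ 252 = 214

214


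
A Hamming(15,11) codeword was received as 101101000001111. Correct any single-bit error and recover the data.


Syndrome = 0: no error detected

Data: 10100001111 (no errors)


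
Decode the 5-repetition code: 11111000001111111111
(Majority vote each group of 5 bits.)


Groups: 11111, 00000, 11111, 11111
Majority votes: 1011

1011


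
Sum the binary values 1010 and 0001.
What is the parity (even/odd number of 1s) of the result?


1010 = 10
0001 = 1
Sum = 11 = 1011
1s count = 3

odd parity (3 ones in 1011)


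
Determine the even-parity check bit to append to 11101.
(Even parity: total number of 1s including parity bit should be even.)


Number of 1s in data: 4
Parity bit: 0

0


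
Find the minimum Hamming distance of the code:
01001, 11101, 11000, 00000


Comparing all pairs, minimum distance: 2
Can detect 1 errors, correct 0 errors

2


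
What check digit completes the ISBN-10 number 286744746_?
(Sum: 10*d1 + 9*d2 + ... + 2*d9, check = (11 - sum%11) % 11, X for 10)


Weighted sum: 285
285 mod 11 = 10

Check digit: 1


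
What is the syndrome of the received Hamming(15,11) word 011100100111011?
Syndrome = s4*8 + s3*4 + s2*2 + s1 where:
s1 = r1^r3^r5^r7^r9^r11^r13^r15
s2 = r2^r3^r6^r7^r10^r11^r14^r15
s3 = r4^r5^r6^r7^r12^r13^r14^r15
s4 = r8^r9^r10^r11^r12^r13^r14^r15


s1=0, s2=1, s3=1, s4=1

Syndrome = 14 (error at position 14)
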